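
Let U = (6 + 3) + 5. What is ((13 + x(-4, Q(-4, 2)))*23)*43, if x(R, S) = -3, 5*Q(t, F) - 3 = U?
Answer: 9890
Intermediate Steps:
U = 14 (U = 9 + 5 = 14)
Q(t, F) = 17/5 (Q(t, F) = ⅗ + (⅕)*14 = ⅗ + 14/5 = 17/5)
((13 + x(-4, Q(-4, 2)))*23)*43 = ((13 - 3)*23)*43 = (10*23)*43 = 230*43 = 9890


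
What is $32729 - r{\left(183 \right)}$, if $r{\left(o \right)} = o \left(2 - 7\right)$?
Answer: $33644$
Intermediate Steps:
$r{\left(o \right)} = - 5 o$ ($r{\left(o \right)} = o \left(-5\right) = - 5 o$)
$32729 - r{\left(183 \right)} = 32729 - \left(-5\right) 183 = 32729 - -915 = 32729 + 915 = 33644$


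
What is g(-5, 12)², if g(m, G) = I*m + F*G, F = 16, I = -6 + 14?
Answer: 23104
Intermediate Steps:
I = 8
g(m, G) = 8*m + 16*G
g(-5, 12)² = (8*(-5) + 16*12)² = (-40 + 192)² = 152² = 23104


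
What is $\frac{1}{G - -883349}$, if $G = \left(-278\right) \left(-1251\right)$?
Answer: $\frac{1}{1231127} \approx 8.1226 \cdot 10^{-7}$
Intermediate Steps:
$G = 347778$
$\frac{1}{G - -883349} = \frac{1}{347778 - -883349} = \frac{1}{347778 + 883349} = \frac{1}{1231127}$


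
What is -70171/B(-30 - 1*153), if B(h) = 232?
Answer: -70171/232 ≈ -302.46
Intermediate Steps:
-70171/B(-30 - 1*153) = -70171/232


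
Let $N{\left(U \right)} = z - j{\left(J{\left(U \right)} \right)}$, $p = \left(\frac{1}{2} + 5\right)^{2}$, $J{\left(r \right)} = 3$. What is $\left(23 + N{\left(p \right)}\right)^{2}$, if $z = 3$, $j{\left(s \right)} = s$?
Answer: $529$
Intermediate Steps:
$p = \frac{121}{4}$ ($p = \left(\frac{1}{2} + 5\right)^{2} = \left(\frac{11}{2}\right)^{2} = \frac{121}{4} \approx 30.25$)
$N{\left(U \right)} = 0$ ($N{\left(U \right)} = 3 - 3 = 0$)
$\left(23 + N{\left(p \right)}\right)^{2} = \left(23 + 0\right)^{2} = 23^{2} = 529$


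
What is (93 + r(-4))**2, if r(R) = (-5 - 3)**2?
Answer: 24649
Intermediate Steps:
r(R) = 64 (r(R) = (-8)**2 = 64)
(93 + r(-4))**2 = (93 + 64)**2 = 157**2 = 24649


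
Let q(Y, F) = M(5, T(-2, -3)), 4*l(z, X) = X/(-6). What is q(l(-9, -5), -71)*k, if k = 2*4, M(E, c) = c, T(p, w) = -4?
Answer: -32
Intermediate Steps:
l(z, X) = -X/24 (l(z, X) = (X/(-6))/4 = (X*(-⅙))/4 = (-X/6)/4 = -X/24)
q(Y, F) = -4
k = 8
q(l(-9, -5), -71)*k = -4*8 = -32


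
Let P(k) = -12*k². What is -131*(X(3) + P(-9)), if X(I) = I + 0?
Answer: 126939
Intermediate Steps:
X(I) = I
-131*(X(3) + P(-9)) = -131*(3 - 12*(-9)²) = -131*(3 - 12*81) = -131*(3 - 972) = -131*(-969) = 126939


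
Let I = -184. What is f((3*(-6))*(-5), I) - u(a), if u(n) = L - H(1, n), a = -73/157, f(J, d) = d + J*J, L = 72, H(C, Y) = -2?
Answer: 7842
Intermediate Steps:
f(J, d) = d + J²
a = -73/157 (a = -73*1/157 = -73/157 ≈ -0.46497)
u(n) = 74 (u(n) = 72 - 1*(-2) = 72 + 2 = 74)
f((3*(-6))*(-5), I) - u(a) = (-184 + ((3*(-6))*(-5))²) - 1*74 = (-184 + (-18*(-5))²) - 74 = (-184 + 90²) - 74 = (-184 + 8100) - 74 = 7916 - 74 = 7842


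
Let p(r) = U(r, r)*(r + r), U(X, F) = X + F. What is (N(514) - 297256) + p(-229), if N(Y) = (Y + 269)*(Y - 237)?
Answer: 129399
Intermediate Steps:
U(X, F) = F + X
p(r) = 4*r² (p(r) = (r + r)*(r + r) = (2*r)*(2*r) = 4*r²)
N(Y) = (-237 + Y)*(269 + Y) (N(Y) = (269 + Y)*(-237 + Y) = (-237 + Y)*(269 + Y))
(N(514) - 297256) + p(-229) = ((-63753 + 514² + 32*514) - 297256) + 4*(-229)² = ((-63753 + 264196 + 16448) - 297256) + 4*52441 = (216891 - 297256) + 209764 = -80365 + 209764 = 129399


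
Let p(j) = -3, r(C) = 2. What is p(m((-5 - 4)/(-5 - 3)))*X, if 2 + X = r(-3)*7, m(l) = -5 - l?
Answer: -36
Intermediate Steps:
X = 12 (X = -2 + 2*7 = -2 + 14 = 12)
p(m((-5 - 4)/(-5 - 3)))*X = -3*12 = -36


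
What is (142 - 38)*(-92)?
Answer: -9568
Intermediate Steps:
(142 - 38)*(-92) = 104*(-92) = -9568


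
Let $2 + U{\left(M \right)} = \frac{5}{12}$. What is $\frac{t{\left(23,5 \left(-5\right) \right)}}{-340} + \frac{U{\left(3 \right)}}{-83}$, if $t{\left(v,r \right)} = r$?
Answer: $\frac{392}{4233} \approx 0.092606$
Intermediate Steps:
$U{\left(M \right)} = - \frac{19}{12}$ ($U{\left(M \right)} = -2 + \frac{5}{12} = - \frac{19}{12}$)
$\frac{t{\left(23,5 \left(-5\right) \right)}}{-340} + \frac{U{\left(3 \right)}}{-83} = \frac{5 \left(-5\right)}{-340} - \frac{19}{12 \left(-83\right)} = \left(-25\right) \left(- \frac{1}{340}\right) - - \frac{19}{996} = \frac{5}{68} + \frac{19}{996} = \frac{392}{4233}$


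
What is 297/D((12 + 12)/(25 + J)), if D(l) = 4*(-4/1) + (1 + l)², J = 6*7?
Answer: -444411/21181 ≈ -20.982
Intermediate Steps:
J = 42
D(l) = -16 + (1 + l)² (D(l) = 4*(-4*1) + (1 + l)² = 4*(-4) + (1 + l)² = -16 + (1 + l)²)
297/D((12 + 12)/(25 + J)) = 297/(-16 + (1 + (12 + 12)/(25 + 42))²) = 297/(-16 + (1 + 24/67)²) = 297/(-16 + (91/67)²) = 297/(-16 + 8281/4489) = 297/(-63543/4489) = 297*(-4489/63543) = -444411/21181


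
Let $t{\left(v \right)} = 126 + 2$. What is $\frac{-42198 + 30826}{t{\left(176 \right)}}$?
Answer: $- \frac{2843}{32} \approx -88.844$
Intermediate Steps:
$t{\left(v \right)} = 128$
$\frac{-42198 + 30826}{t{\left(176 \right)}} = \frac{-42198 + 30826}{128} = \left(-11372\right) \frac{1}{128} = - \frac{2843}{32}$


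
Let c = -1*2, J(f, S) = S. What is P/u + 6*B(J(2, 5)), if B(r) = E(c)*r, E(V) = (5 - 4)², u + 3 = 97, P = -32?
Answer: 1394/47 ≈ 29.660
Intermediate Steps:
c = -2
u = 94 (u = -3 + 97 = 94)
E(V) = 1 (E(V) = 1² = 1)
B(r) = r (B(r) = 1*r = r)
P/u + 6*B(J(2, 5)) = -32/94 + 6*5 = -32*1/94 + 30 = -16/47 + 30 = 1394/47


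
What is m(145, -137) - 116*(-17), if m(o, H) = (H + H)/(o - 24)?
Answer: 238338/121 ≈ 1969.7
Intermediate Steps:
m(o, H) = 2*H/(-24 + o) (m(o, H) = (2*H)/(-24 + o) = 2*H/(-24 + o))
m(145, -137) - 116*(-17) = 2*(-137)/(-24 + 145) - 116*(-17) = 2*(-137)/121 + 1972 = 2*(-137)*(1/121) + 1972 = -274/121 + 1972 = 238338/121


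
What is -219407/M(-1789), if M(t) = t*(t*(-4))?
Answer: 219407/12802084 ≈ 0.017138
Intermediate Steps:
M(t) = -4*t² (M(t) = t*(-4*t) = -4*t²)
-219407/M(-1789) = -219407/((-4*(-1789)²)) = -219407/((-4*3200521)) = -219407/(-12802084) = -219407*(-1/12802084) = 219407/12802084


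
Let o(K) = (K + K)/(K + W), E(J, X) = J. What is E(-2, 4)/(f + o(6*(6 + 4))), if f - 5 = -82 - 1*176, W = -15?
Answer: 6/751 ≈ 0.0079893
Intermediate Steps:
o(K) = 2*K/(-15 + K) (o(K) = (K + K)/(K - 15) = (2*K)/(-15 + K) = 2*K/(-15 + K))
f = -253 (f = 5 + (-82 - 1*176) = 5 + (-82 - 176) = 5 - 258 = -253)
E(-2, 4)/(f + o(6*(6 + 4))) = -2/(-253 + 2*(6*(6 + 4))/(-15 + 6*(6 + 4))) = -2/(-253 + 2*(6*10)/(-15 + 6*10)) = -2/(-253 + 2*60/(-15 + 60)) = -2/(-253 + 2*60/45) = -2/(-253 + 2*60*(1/45)) = -2/(-253 + 8/3) = -2/(-751/3) = -2*(-3/751) = 6/751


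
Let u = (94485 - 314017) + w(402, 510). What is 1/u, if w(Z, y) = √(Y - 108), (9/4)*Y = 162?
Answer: -54883/12048574765 - 3*I/24097149530 ≈ -4.5551e-6 - 1.245e-10*I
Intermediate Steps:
Y = 72 (Y = (4/9)*162 = 72)
w(Z, y) = 6*I (w(Z, y) = √(72 - 108) = √(-36) = 6*I)
u = -219532 + 6*I (u = (94485 - 314017) + 6*I = -219532 + 6*I ≈ -2.1953e+5 + 6.0*I)
1/u = 1/(-219532 + 6*I) = (-219532 - 6*I)/48194299060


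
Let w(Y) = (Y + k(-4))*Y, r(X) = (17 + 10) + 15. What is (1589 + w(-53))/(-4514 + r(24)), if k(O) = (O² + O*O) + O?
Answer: -1457/2236 ≈ -0.65161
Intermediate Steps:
k(O) = O + 2*O² (k(O) = (O² + O²) + O = 2*O² + O = O + 2*O²)
r(X) = 42 (r(X) = 27 + 15 = 42)
w(Y) = Y*(28 + Y) (w(Y) = (Y - 4*(1 + 2*(-4)))*Y = (Y - 4*(1 - 8))*Y = (Y - 4*(-7))*Y = (Y + 28)*Y = (28 + Y)*Y = Y*(28 + Y))
(1589 + w(-53))/(-4514 + r(24)) = (1589 - 53*(28 - 53))/(-4514 + 42) = (1589 - 53*(-25))/(-4472) = (1589 + 1325)*(-1/4472) = 2914*(-1/4472) = -1457/2236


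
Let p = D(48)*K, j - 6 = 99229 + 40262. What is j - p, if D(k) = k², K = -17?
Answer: 178665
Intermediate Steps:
j = 139497 (j = 6 + (99229 + 40262) = 6 + 139491 = 139497)
p = -39168 (p = 48²*(-17) = 2304*(-17) = -39168)
j - p = 139497 - 1*(-39168) = 139497 + 39168 = 178665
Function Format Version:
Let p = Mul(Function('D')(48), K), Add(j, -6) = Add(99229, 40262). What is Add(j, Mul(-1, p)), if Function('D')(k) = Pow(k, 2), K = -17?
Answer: 178665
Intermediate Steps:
j = 139497 (j = Add(6, Add(99229, 40262)) = Add(6, 139491) = 139497)
p = -39168 (p = Mul(Pow(48, 2), -17) = Mul(2304, -17) = -39168)
Add(j, Mul(-1, p)) = Add(139497, Mul(-1, -39168)) = Add(139497, 39168) = 178665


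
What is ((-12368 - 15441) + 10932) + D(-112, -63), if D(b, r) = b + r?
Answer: -17052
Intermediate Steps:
((-12368 - 15441) + 10932) + D(-112, -63) = ((-12368 - 15441) + 10932) + (-112 - 63) = (-27809 + 10932) - 175 = -16877 - 175 = -17052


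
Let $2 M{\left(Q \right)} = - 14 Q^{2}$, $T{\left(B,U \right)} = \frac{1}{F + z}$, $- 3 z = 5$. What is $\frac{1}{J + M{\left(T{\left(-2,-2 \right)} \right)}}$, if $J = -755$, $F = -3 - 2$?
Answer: $- \frac{400}{302063} \approx -0.0013242$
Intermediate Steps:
$z = - \frac{5}{3}$ ($z = \left(- \frac{1}{3}\right) 5 = - \frac{5}{3} \approx -1.6667$)
$F = -5$ ($F = -3 - 2 = -5$)
$T{\left(B,U \right)} = - \frac{3}{20}$ ($T{\left(B,U \right)} = \frac{1}{-5 - \frac{5}{3}} = \frac{1}{- \frac{20}{3}} = - \frac{3}{20}$)
$M{\left(Q \right)} = - 7 Q^{2}$ ($M{\left(Q \right)} = \frac{\left(-14\right) Q^{2}}{2} = - 7 Q^{2}$)
$\frac{1}{J + M{\left(T{\left(-2,-2 \right)} \right)}} = \frac{1}{-755 - 7 \left(- \frac{3}{20}\right)^{2}} = \frac{1}{-755 - \frac{63}{400}} = \frac{1}{- \frac{302063}{400}} = - \frac{400}{302063}$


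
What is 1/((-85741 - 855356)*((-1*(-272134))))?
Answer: -1/256104490998 ≈ -3.9047e-12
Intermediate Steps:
1/((-85741 - 855356)*((-1*(-272134)))) = 1/(-941097*272134) = -1/941097*1/272134 = -1/256104490998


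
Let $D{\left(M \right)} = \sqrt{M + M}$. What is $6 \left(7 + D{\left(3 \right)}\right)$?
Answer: $42 + 6 \sqrt{6} \approx 56.697$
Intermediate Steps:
$D{\left(M \right)} = \sqrt{2} \sqrt{M}$ ($D{\left(M \right)} = \sqrt{2 M} = \sqrt{2} \sqrt{M}$)
$6 \left(7 + D{\left(3 \right)}\right) = 6 \left(7 + \sqrt{2} \sqrt{3}\right) = 6 \left(7 + \sqrt{6}\right) = 42 + 6 \sqrt{6}$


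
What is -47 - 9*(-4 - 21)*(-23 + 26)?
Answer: 628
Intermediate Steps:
-47 - 9*(-4 - 21)*(-23 + 26) = -47 - (-225)*3 = -47 - 9*(-75) = -47 + 675 = 628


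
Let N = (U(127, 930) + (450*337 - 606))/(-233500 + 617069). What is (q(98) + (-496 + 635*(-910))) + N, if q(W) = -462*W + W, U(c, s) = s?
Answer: -239164325182/383569 ≈ -6.2352e+5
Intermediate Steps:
q(W) = -461*W
N = 151974/383569 (N = (930 + (450*337 - 606))/(-233500 + 617069) = (930 + (151650 - 606))/383569 = (930 + 151044)*(1/383569) = 151974*(1/383569) = 151974/383569 ≈ 0.39621)
(q(98) + (-496 + 635*(-910))) + N = (-461*98 + (-496 + 635*(-910))) + 151974/383569 = (-45178 + (-496 - 577850)) + 151974/383569 = (-45178 - 578346) + 151974/383569 = -623524 + 151974/383569 = -239164325182/383569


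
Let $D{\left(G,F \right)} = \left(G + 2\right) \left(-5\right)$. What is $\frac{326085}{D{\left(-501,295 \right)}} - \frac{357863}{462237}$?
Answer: $\frac{29967136792}{230656263} \approx 129.92$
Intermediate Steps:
$D{\left(G,F \right)} = -10 - 5 G$ ($D{\left(G,F \right)} = \left(2 + G\right) \left(-5\right) = -10 - 5 G$)
$\frac{326085}{D{\left(-501,295 \right)}} - \frac{357863}{462237} = \frac{326085}{-10 - -2505} - \frac{357863}{462237} = \frac{326085}{-10 + 2505} - \frac{357863}{462237} = \frac{326085}{2495} - \frac{357863}{462237} = 326085 \cdot \frac{1}{2495} - \frac{357863}{462237} = \frac{65217}{499} - \frac{357863}{462237} = \frac{29967136792}{230656263}$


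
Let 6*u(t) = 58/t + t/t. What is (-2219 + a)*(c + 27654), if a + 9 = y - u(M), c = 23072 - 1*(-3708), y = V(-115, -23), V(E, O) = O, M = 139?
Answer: -51100761227/417 ≈ -1.2254e+8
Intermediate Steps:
y = -23
c = 26780 (c = 23072 + 3708 = 26780)
u(t) = ⅙ + 29/(3*t) (u(t) = (58/t + t/t)/6 = (58/t + 1)/6 = (1 + 58/t)/6 = ⅙ + 29/(3*t))
a = -26885/834 (a = -9 + (-23 - (58 + 139)/(6*139)) = -9 + (-23 - 197/(6*139)) = -9 + (-23 - 1*197/834) = -9 + (-23 - 197/834) = -9 - 19379/834 = -26885/834 ≈ -32.236)
(-2219 + a)*(c + 27654) = (-2219 - 26885/834)*(26780 + 27654) = -1877531/834*54434 = -51100761227/417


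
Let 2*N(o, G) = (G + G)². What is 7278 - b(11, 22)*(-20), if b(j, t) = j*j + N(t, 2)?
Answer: 9858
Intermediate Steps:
N(o, G) = 2*G² (N(o, G) = (G + G)²/2 = (2*G)²/2 = (4*G²)/2 = 2*G²)
b(j, t) = 8 + j² (b(j, t) = j*j + 2*2² = j² + 2*4 = j² + 8 = 8 + j²)
7278 - b(11, 22)*(-20) = 7278 - (8 + 11²)*(-20) = 7278 - (8 + 121)*(-20) = 7278 - 129*(-20) = 7278 - 1*(-2580) = 7278 + 2580 = 9858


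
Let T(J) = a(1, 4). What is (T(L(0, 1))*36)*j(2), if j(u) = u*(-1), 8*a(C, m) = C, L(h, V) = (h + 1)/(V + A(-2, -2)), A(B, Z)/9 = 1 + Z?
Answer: -9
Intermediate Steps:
A(B, Z) = 9 + 9*Z (A(B, Z) = 9*(1 + Z) = 9 + 9*Z)
L(h, V) = (1 + h)/(-9 + V) (L(h, V) = (h + 1)/(V + (9 + 9*(-2))) = (1 + h)/(V + (9 - 18)) = (1 + h)/(V - 9) = (1 + h)/(-9 + V))
a(C, m) = C/8
j(u) = -u
T(J) = 1/8 (T(J) = (1/8)*1 = 1/8)
(T(L(0, 1))*36)*j(2) = ((1/8)*36)*(-1*2) = (9/2)*(-2) = -9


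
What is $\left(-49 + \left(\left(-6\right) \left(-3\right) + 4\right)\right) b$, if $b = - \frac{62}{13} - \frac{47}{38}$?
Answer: $\frac{80109}{494} \approx 162.16$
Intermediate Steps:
$b = - \frac{2967}{494}$ ($b = \left(-62\right) \frac{1}{13} - \frac{47}{38} = - \frac{62}{13} - \frac{47}{38} = - \frac{2967}{494} \approx -6.0061$)
$\left(-49 + \left(\left(-6\right) \left(-3\right) + 4\right)\right) b = \left(-49 + \left(\left(-6\right) \left(-3\right) + 4\right)\right) \left(- \frac{2967}{494}\right) = \left(-49 + \left(18 + 4\right)\right) \left(- \frac{2967}{494}\right) = \left(-49 + 22\right) \left(- \frac{2967}{494}\right) = \left(-27\right) \left(- \frac{2967}{494}\right) = \frac{80109}{494}$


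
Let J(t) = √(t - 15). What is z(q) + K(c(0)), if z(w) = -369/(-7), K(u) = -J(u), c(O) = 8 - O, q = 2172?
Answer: 369/7 - I*√7 ≈ 52.714 - 2.6458*I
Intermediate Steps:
J(t) = √(-15 + t)
K(u) = -√(-15 + u)
z(w) = 369/7 (z(w) = -369*(-⅐) = 369/7)
z(q) + K(c(0)) = 369/7 - √(-15 + (8 - 1*0)) = 369/7 - √(-15 + (8 + 0)) = 369/7 - √(-15 + 8) = 369/7 - √(-7) = 369/7 - I*√7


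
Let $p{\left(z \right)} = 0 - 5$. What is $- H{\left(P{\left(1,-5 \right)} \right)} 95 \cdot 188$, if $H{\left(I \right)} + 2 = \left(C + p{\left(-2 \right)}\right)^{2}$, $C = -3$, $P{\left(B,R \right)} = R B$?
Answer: $-1107320$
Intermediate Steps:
$p{\left(z \right)} = -5$
$P{\left(B,R \right)} = B R$
$H{\left(I \right)} = 62$ ($H{\left(I \right)} = -2 + \left(-3 - 5\right)^{2} = -2 + \left(-8\right)^{2} = -2 + 64 = 62$)
$- H{\left(P{\left(1,-5 \right)} \right)} 95 \cdot 188 = - 62 \cdot 95 \cdot 188 = - 5890 \cdot 188 = \left(-1\right) 1107320 = -1107320$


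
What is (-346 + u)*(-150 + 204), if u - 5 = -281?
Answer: -33588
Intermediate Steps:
u = -276 (u = 5 - 281 = -276)
(-346 + u)*(-150 + 204) = (-346 - 276)*(-150 + 204) = -622*54 = -33588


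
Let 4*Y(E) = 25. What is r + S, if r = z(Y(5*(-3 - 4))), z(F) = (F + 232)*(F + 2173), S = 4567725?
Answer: 81390901/16 ≈ 5.0869e+6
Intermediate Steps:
Y(E) = 25/4 (Y(E) = (¼)*25 = 25/4)
z(F) = (232 + F)*(2173 + F)
r = 8307301/16 (r = 504136 + (25/4)² + 2405*(25/4) = 504136 + 625/16 + 60125/4 = 8307301/16 ≈ 5.1921e+5)
r + S = 8307301/16 + 4567725 = 81390901/16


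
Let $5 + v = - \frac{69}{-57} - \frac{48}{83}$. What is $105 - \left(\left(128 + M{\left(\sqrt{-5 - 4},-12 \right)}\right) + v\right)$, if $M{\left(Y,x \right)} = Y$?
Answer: $- \frac{29383}{1577} - 3 i \approx -18.632 - 3.0 i$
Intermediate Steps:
$v = - \frac{6888}{1577}$ ($v = -5 - \left(- \frac{23}{19} + \frac{48}{83}\right) = -5 - - \frac{997}{1577} = -5 + \left(\frac{23}{19} - \frac{48}{83}\right) = -5 + \frac{997}{1577} = - \frac{6888}{1577} \approx -4.3678$)
$105 - \left(\left(128 + M{\left(\sqrt{-5 - 4},-12 \right)}\right) + v\right) = 105 - \left(\left(128 + \sqrt{-5 - 4}\right) - \frac{6888}{1577}\right) = 105 - \left(\left(128 + \sqrt{-9}\right) - \frac{6888}{1577}\right) = 105 - \left(\left(128 + 3 i\right) - \frac{6888}{1577}\right) = 105 - \left(\frac{194968}{1577} + 3 i\right) = - \frac{29383}{1577} - 3 i$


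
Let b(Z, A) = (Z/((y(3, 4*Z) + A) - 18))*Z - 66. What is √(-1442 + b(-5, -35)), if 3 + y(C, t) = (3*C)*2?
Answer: I*√2178502/38 ≈ 38.841*I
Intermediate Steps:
y(C, t) = -3 + 6*C (y(C, t) = -3 + (3*C)*2 = -3 + 6*C)
b(Z, A) = -66 + Z²/(-3 + A) (b(Z, A) = (Z/(((-3 + 6*3) + A) - 18))*Z - 66 = (Z/(((-3 + 18) + A) - 18))*Z - 66 = (Z/((15 + A) - 18))*Z - 66 = (Z/(-3 + A))*Z - 66 = Z²/(-3 + A) - 66 = -66 + Z²/(-3 + A))
√(-1442 + b(-5, -35)) = √(-1442 + (198 + (-5)² - 66*(-35))/(-3 - 35)) = √(-1442 + (198 + 25 + 2310)/(-38)) = √(-1442 - 1/38*2533) = √(-1442 - 2533/38) = √(-57329/38) = I*√2178502/38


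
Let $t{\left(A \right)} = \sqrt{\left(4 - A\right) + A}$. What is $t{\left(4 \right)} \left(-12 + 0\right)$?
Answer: $-24$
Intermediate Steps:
$t{\left(A \right)} = 2$ ($t{\left(A \right)} = \sqrt{4} = 2$)
$t{\left(4 \right)} \left(-12 + 0\right) = 2 \left(-12 + 0\right) = 2 \left(-12\right) = -24$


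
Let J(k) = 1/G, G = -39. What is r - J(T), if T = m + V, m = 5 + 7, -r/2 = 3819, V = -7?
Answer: -297881/39 ≈ -7638.0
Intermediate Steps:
r = -7638 (r = -2*3819 = -7638)
m = 12
T = 5 (T = 12 - 7 = 5)
J(k) = -1/39 (J(k) = 1/(-39) = -1/39)
r - J(T) = -7638 - 1*(-1/39) = -7638 + 1/39 = -297881/39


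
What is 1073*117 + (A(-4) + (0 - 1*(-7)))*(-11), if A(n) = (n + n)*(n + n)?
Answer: 124760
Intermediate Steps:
A(n) = 4*n² (A(n) = (2*n)*(2*n) = 4*n²)
1073*117 + (A(-4) + (0 - 1*(-7)))*(-11) = 1073*117 + (4*(-4)² + (0 - 1*(-7)))*(-11) = 125541 + (4*16 + (0 + 7))*(-11) = 125541 + (64 + 7)*(-11) = 125541 + 71*(-11) = 125541 - 781 = 124760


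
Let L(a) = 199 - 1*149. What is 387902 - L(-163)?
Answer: 387852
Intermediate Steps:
L(a) = 50 (L(a) = 199 - 149 = 50)
387902 - L(-163) = 387902 - 1*50 = 387902 - 50 = 387852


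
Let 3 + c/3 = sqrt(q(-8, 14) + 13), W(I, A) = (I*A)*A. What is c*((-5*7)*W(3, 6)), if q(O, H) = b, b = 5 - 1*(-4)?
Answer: 34020 - 11340*sqrt(22) ≈ -19169.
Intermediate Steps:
W(I, A) = I*A**2 (W(I, A) = (A*I)*A = I*A**2)
b = 9 (b = 5 + 4 = 9)
q(O, H) = 9
c = -9 + 3*sqrt(22) (c = -9 + 3*sqrt(9 + 13) = -9 + 3*sqrt(22) ≈ 5.0712)
c*((-5*7)*W(3, 6)) = (-9 + 3*sqrt(22))*((-5*7)*(3*6**2)) = (-9 + 3*sqrt(22))*(-105*36) = (-9 + 3*sqrt(22))*(-35*108) = (-9 + 3*sqrt(22))*(-3780) = 34020 - 11340*sqrt(22)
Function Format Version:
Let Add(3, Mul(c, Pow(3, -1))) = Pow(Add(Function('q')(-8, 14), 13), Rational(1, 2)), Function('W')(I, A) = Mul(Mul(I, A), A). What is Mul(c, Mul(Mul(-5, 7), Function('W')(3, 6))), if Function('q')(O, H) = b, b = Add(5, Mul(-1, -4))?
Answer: Add(34020, Mul(-11340, Pow(22, Rational(1, 2)))) ≈ -19169.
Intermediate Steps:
Function('W')(I, A) = Mul(I, Pow(A, 2)) (Function('W')(I, A) = Mul(Mul(A, I), A) = Mul(I, Pow(A, 2)))
b = 9 (b = Add(5, 4) = 9)
Function('q')(O, H) = 9
c = Add(-9, Mul(3, Pow(22, Rational(1, 2)))) (c = Add(-9, Mul(3, Pow(Add(9, 13), Rational(1, 2)))) = Add(-9, Mul(3, Pow(22, Rational(1, 2)))) ≈ 5.0712)
Mul(c, Mul(Mul(-5, 7), Function('W')(3, 6))) = Mul(Add(-9, Mul(3, Pow(22, Rational(1, 2)))), Mul(Mul(-5, 7), Mul(3, Pow(6, 2)))) = Mul(Add(-9, Mul(3, Pow(22, Rational(1, 2)))), Mul(-35, Mul(3, 36))) = Mul(Add(-9, Mul(3, Pow(22, Rational(1, 2)))), Mul(-35, 108)) = Mul(Add(-9, Mul(3, Pow(22, Rational(1, 2)))), -3780) = Add(34020, Mul(-11340, Pow(22, Rational(1, 2))))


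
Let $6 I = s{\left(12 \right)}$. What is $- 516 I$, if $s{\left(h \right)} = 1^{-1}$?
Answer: $-86$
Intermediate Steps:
$s{\left(h \right)} = 1$
$I = \frac{1}{6}$ ($I = \frac{1}{6} \cdot 1 = \frac{1}{6} \approx 0.16667$)
$- 516 I = \left(-516\right) \frac{1}{6} = -86$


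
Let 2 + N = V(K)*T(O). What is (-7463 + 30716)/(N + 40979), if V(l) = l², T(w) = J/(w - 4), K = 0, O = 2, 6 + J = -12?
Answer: 7751/13659 ≈ 0.56746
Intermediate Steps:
J = -18 (J = -6 - 12 = -18)
T(w) = -18/(-4 + w) (T(w) = -18/(w - 4) = -18/(-4 + w))
N = -2 (N = -2 + 0²*(-18/(-4 + 2)) = -2 + 0*(-18/(-2)) = -2 + 0*(-18*(-½)) = -2 + 0*9 = -2 + 0 = -2)
(-7463 + 30716)/(N + 40979) = (-7463 + 30716)/(-2 + 40979) = 23253/40977 = 23253*(1/40977) = 7751/13659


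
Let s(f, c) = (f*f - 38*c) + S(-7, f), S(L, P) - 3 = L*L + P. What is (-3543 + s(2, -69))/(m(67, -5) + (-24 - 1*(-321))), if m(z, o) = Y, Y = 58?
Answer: -863/355 ≈ -2.4310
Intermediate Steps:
m(z, o) = 58
S(L, P) = 3 + P + L² (S(L, P) = 3 + (L*L + P) = 3 + (L² + P) = 3 + (P + L²) = 3 + P + L²)
s(f, c) = 52 + f + f² - 38*c (s(f, c) = (f*f - 38*c) + (3 + f + (-7)²) = (f² - 38*c) + (3 + f + 49) = (f² - 38*c) + (52 + f) = 52 + f + f² - 38*c)
(-3543 + s(2, -69))/(m(67, -5) + (-24 - 1*(-321))) = (-3543 + (52 + 2 + 2² - 38*(-69)))/(58 + (-24 - 1*(-321))) = (-3543 + (52 + 2 + 4 + 2622))/(58 + (-24 + 321)) = (-3543 + 2680)/(58 + 297) = -863/355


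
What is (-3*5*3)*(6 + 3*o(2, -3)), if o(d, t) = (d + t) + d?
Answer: -405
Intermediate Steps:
o(d, t) = t + 2*d
(-3*5*3)*(6 + 3*o(2, -3)) = (-3*5*3)*(6 + 3*(-3 + 2*2)) = (-15*3)*(6 + 3*(-3 + 4)) = -45*(6 + 3*1) = -45*(6 + 3) = -45*9 = -405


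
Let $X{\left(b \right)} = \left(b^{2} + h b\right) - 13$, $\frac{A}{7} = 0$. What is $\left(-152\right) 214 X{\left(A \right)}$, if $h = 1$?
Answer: $422864$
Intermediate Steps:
$A = 0$ ($A = 7 \cdot 0 = 0$)
$X{\left(b \right)} = -13 + b + b^{2}$ ($X{\left(b \right)} = \left(b^{2} + 1 b\right) - 13 = \left(b^{2} + b\right) - 13 = \left(b + b^{2}\right) - 13 = -13 + b + b^{2}$)
$\left(-152\right) 214 X{\left(A \right)} = \left(-152\right) 214 \left(-13 + 0 + 0^{2}\right) = - 32528 \left(-13 + 0 + 0\right) = \left(-32528\right) \left(-13\right) = 422864$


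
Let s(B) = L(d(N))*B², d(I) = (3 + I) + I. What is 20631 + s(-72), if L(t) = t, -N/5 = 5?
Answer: -223017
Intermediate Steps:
N = -25 (N = -5*5 = -25)
d(I) = 3 + 2*I
s(B) = -47*B² (s(B) = (3 + 2*(-25))*B² = (3 - 50)*B² = -47*B²)
20631 + s(-72) = 20631 - 47*(-72)² = 20631 - 47*5184 = 20631 - 243648 = -223017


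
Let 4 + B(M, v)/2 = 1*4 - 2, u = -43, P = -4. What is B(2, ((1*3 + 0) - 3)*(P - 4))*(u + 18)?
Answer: 100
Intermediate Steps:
B(M, v) = -4 (B(M, v) = -8 + 2*(1*4 - 2) = -8 + 2*(4 - 2) = -8 + 2*2 = -8 + 4 = -4)
B(2, ((1*3 + 0) - 3)*(P - 4))*(u + 18) = -4*(-43 + 18) = -4*(-25) = 100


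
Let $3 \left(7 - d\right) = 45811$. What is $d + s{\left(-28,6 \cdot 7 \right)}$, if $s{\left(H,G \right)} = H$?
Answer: $- \frac{45874}{3} \approx -15291.0$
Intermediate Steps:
$d = - \frac{45790}{3}$ ($d = 7 - \frac{45811}{3} = - \frac{45790}{3} \approx -15263.0$)
$d + s{\left(-28,6 \cdot 7 \right)} = - \frac{45790}{3} - 28 = - \frac{45874}{3}$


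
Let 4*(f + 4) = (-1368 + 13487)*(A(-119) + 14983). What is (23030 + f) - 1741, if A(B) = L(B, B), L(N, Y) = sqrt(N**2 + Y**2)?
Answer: 181664117/4 + 1442161*sqrt(2)/4 ≈ 4.5926e+7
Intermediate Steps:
A(B) = sqrt(2)*sqrt(B**2) (A(B) = sqrt(B**2 + B**2) = sqrt(2*B**2) = sqrt(2)*sqrt(B**2))
f = 181578961/4 + 1442161*sqrt(2)/4 (f = -4 + ((-1368 + 13487)*(sqrt(2)*sqrt((-119)**2) + 14983))/4 = -4 + (12119*(sqrt(2)*sqrt(14161) + 14983))/4 = -4 + (12119*(sqrt(2)*119 + 14983))/4 = -4 + (12119*(119*sqrt(2) + 14983))/4 = -4 + (12119*(14983 + 119*sqrt(2)))/4 = -4 + (181578977 + 1442161*sqrt(2))/4 = -4 + (181578977/4 + 1442161*sqrt(2)/4) = 181578961/4 + 1442161*sqrt(2)/4 ≈ 4.5905e+7)
(23030 + f) - 1741 = (23030 + (181578961/4 + 1442161*sqrt(2)/4)) - 1741 = (181671081/4 + 1442161*sqrt(2)/4) - 1741 = 181664117/4 + 1442161*sqrt(2)/4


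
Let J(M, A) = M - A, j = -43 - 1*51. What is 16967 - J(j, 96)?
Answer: 17157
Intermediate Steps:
j = -94 (j = -43 - 51 = -94)
16967 - J(j, 96) = 16967 - (-94 - 1*96) = 16967 - (-94 - 96) = 16967 - 1*(-190) = 16967 + 190 = 17157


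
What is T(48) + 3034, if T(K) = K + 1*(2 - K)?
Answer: 3036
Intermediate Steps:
T(K) = 2 (T(K) = K + (2 - K) = 2)
T(48) + 3034 = 2 + 3034 = 3036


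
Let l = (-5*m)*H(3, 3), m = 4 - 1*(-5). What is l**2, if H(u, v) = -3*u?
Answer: 164025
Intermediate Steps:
m = 9 (m = 4 + 5 = 9)
l = 405 (l = (-5*9)*(-3*3) = -45*(-9) = 405)
l**2 = 405**2 = 164025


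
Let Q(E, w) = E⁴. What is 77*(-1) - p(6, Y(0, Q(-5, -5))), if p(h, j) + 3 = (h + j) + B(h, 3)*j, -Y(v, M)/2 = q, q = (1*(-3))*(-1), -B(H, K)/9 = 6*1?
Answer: -398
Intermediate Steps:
B(H, K) = -54
q = 3 (q = -3*(-1) = 3)
Y(v, M) = -6 (Y(v, M) = -2*3 = -6)
p(h, j) = -3 + h - 53*j (p(h, j) = -3 + ((h + j) - 54*j) = -3 + (h - 53*j) = -3 + h - 53*j)
77*(-1) - p(6, Y(0, Q(-5, -5))) = 77*(-1) - (-3 + 6 - 53*(-6)) = -77 - (-3 + 6 + 318) = -77 - 1*321 = -77 - 321 = -398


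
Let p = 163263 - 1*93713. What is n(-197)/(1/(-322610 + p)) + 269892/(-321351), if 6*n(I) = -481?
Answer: 383484704054/18903 ≈ 2.0287e+7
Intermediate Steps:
n(I) = -481/6 (n(I) = (⅙)*(-481) = -481/6)
p = 69550 (p = 163263 - 93713 = 69550)
n(-197)/(1/(-322610 + p)) + 269892/(-321351) = -481/(6*(1/(-322610 + 69550))) + 269892/(-321351) = -481/(6*(1/(-253060))) + 269892*(-1/321351) = -481/(6*(-1/253060)) - 5292/6301 = -481/6*(-253060) - 5292/6301 = 60860930/3 - 5292/6301 = 383484704054/18903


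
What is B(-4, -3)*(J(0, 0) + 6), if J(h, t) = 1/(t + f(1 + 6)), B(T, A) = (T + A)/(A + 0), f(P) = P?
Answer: 43/3 ≈ 14.333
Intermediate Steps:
B(T, A) = (A + T)/A
J(h, t) = 1/(7 + t) (J(h, t) = 1/(t + (1 + 6)) = 1/(t + 7) = 1/(7 + t))
B(-4, -3)*(J(0, 0) + 6) = ((-3 - 4)/(-3))*(1/(7 + 0) + 6) = (-⅓*(-7))*(1/7 + 6) = 7*(⅐ + 6)/3 = (7/3)*(43/7) = 43/3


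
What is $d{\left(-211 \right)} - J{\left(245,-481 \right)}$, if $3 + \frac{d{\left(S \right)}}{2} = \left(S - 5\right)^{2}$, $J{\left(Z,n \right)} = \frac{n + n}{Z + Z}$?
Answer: $\frac{22860451}{245} \approx 93308.0$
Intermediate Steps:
$J{\left(Z,n \right)} = \frac{n}{Z}$ ($J{\left(Z,n \right)} = \frac{2 n}{2 Z} = 2 n \frac{1}{2 Z} = \frac{n}{Z}$)
$d{\left(S \right)} = -6 + 2 \left(-5 + S\right)^{2}$ ($d{\left(S \right)} = -6 + 2 \left(S - 5\right)^{2} = -6 + 2 \left(-5 + S\right)^{2}$)
$d{\left(-211 \right)} - J{\left(245,-481 \right)} = \left(-6 + 2 \left(-5 - 211\right)^{2}\right) - - \frac{481}{245} = \left(-6 + 2 \left(-216\right)^{2}\right) - \left(-481\right) \frac{1}{245} = \left(-6 + 2 \cdot 46656\right) - - \frac{481}{245} = \left(-6 + 93312\right) + \frac{481}{245} = 93306 + \frac{481}{245} = \frac{22860451}{245}$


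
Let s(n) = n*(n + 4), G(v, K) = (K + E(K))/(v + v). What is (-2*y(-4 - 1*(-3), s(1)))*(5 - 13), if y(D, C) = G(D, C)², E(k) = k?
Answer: 400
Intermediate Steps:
G(v, K) = K/v (G(v, K) = (K + K)/(v + v) = (2*K)/((2*v)) = (2*K)*(1/(2*v)) = K/v)
s(n) = n*(4 + n)
y(D, C) = C²/D² (y(D, C) = (C/D)² = C²/D²)
(-2*y(-4 - 1*(-3), s(1)))*(5 - 13) = (-2*(1*(4 + 1))²/(-4 - 1*(-3))²)*(5 - 13) = -2*(1*5)²/(-4 + 3)²*(-8) = -2*5²/(-1)²*(-8) = -50*(-8) = 400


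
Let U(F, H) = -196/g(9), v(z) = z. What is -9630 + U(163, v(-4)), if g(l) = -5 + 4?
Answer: -9434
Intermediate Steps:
g(l) = -1
U(F, H) = 196 (U(F, H) = -196/(-1) = -196*(-1) = 196)
-9630 + U(163, v(-4)) = -9630 + 196 = -9434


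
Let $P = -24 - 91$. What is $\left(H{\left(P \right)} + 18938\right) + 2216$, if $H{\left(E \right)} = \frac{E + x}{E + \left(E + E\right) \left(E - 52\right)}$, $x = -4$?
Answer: $\frac{810092311}{38295} \approx 21154.0$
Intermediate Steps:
$P = -115$
$H{\left(E \right)} = \frac{-4 + E}{E + 2 E \left(-52 + E\right)}$ ($H{\left(E \right)} = \frac{E - 4}{E + \left(E + E\right) \left(E - 52\right)} = \frac{-4 + E}{E + 2 E \left(-52 + E\right)}$)
$\left(H{\left(P \right)} + 18938\right) + 2216 = \left(\frac{-4 - 115}{\left(-115\right) \left(-103 + 2 \left(-115\right)\right)} + 18938\right) + 2216 = \left(\left(- \frac{1}{115}\right) \frac{1}{-103 - 230} \left(-119\right) + 18938\right) + 2216 = \left(\left(- \frac{1}{115}\right) \frac{1}{-333} \left(-119\right) + 18938\right) + 2216 = \left(\left(- \frac{1}{115}\right) \left(- \frac{1}{333}\right) \left(-119\right) + 18938\right) + 2216 = \left(- \frac{119}{38295} + 18938\right) + 2216 = \frac{725230591}{38295} + 2216 = \frac{810092311}{38295}$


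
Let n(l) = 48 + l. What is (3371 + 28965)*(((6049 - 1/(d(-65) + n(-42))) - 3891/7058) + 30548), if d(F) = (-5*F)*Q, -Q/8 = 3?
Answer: 16274486923690432/13752513 ≈ 1.1834e+9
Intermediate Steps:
Q = -24 (Q = -8*3 = -24)
d(F) = 120*F (d(F) = -5*F*(-24) = 120*F)
(3371 + 28965)*(((6049 - 1/(d(-65) + n(-42))) - 3891/7058) + 30548) = (3371 + 28965)*(((6049 - 1/(120*(-65) + (48 - 42))) - 3891/7058) + 30548) = 32336*(((6049 - 1/(-7800 + 6)) - 3891*1/7058) + 30548) = 32336*(((6049 - 1/(-7794)) - 3891/7058) + 30548) = 32336*(((6049 - 1*(-1/7794)) - 3891/7058) + 30548) = 32336*(((6049 + 1/7794) - 3891/7058) + 30548) = 32336*((47145907/7794 - 3891/7058) + 30548) = 32336*(83181371288/13752513 + 30548) = 32336*(503293138412/13752513) = 16274486923690432/13752513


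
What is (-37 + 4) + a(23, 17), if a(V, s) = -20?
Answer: -53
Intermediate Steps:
(-37 + 4) + a(23, 17) = (-37 + 4) - 20 = -33 - 20 = -53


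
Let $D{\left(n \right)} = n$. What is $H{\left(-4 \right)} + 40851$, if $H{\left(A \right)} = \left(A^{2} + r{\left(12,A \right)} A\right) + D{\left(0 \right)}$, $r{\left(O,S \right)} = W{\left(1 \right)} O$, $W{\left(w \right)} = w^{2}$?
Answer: $40819$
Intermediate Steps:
$r{\left(O,S \right)} = O$ ($r{\left(O,S \right)} = 1^{2} O = 1 O = O$)
$H{\left(A \right)} = A^{2} + 12 A$ ($H{\left(A \right)} = \left(A^{2} + 12 A\right) + 0 = A^{2} + 12 A$)
$H{\left(-4 \right)} + 40851 = - 4 \left(12 - 4\right) + 40851 = \left(-4\right) 8 + 40851 = -32 + 40851 = 40819$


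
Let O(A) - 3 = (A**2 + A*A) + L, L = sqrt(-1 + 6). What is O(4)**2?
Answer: (35 + sqrt(5))**2 ≈ 1386.5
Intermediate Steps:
L = sqrt(5) ≈ 2.2361
O(A) = 3 + sqrt(5) + 2*A**2 (O(A) = 3 + ((A**2 + A*A) + sqrt(5)) = 3 + ((A**2 + A**2) + sqrt(5)) = 3 + (2*A**2 + sqrt(5)) = 3 + (sqrt(5) + 2*A**2) = 3 + sqrt(5) + 2*A**2)
O(4)**2 = (3 + sqrt(5) + 2*4**2)**2 = (3 + sqrt(5) + 2*16)**2 = (3 + sqrt(5) + 32)**2 = (35 + sqrt(5))**2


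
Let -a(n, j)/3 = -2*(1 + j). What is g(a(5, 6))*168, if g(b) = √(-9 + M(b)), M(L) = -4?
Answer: 168*I*√13 ≈ 605.73*I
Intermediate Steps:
a(n, j) = 6 + 6*j (a(n, j) = -(-6)*(1 + j) = -3*(-2 - 2*j) = 6 + 6*j)
g(b) = I*√13 (g(b) = √(-9 - 4) = √(-13) = I*√13)
g(a(5, 6))*168 = (I*√13)*168 = 168*I*√13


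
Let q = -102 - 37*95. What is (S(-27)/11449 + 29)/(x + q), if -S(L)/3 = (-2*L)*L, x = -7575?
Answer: -336395/128137208 ≈ -0.0026253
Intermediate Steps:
q = -3617 (q = -102 - 3515 = -3617)
S(L) = 6*L² (S(L) = -3*(-2*L)*L = -(-6)*L² = 6*L²)
(S(-27)/11449 + 29)/(x + q) = ((6*(-27)²)/11449 + 29)/(-7575 - 3617) = ((6*729)*(1/11449) + 29)/(-11192) = (4374*(1/11449) + 29)*(-1/11192) = (4374/11449 + 29)*(-1/11192) = (336395/11449)*(-1/11192) = -336395/128137208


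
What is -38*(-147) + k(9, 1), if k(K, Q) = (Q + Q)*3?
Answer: 5592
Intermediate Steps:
k(K, Q) = 6*Q (k(K, Q) = (2*Q)*3 = 6*Q)
-38*(-147) + k(9, 1) = -38*(-147) + 6*1 = 5586 + 6 = 5592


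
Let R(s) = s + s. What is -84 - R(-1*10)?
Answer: -64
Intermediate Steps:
R(s) = 2*s
-84 - R(-1*10) = -84 - 2*(-1*10) = -84 - 2*(-10) = -84 - 1*(-20) = -84 + 20 = -64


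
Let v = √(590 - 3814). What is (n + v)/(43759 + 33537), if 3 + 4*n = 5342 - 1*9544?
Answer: -4205/309184 + I*√806/38648 ≈ -0.0136 + 0.00073458*I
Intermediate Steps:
n = -4205/4 (n = -¾ + (5342 - 1*9544)/4 = -¾ + (5342 - 9544)/4 = -¾ + (¼)*(-4202) = -¾ - 2101/2 = -4205/4 ≈ -1051.3)
v = 2*I*√806 (v = √(-3224) = 2*I*√806 ≈ 56.78*I)
(n + v)/(43759 + 33537) = (-4205/4 + 2*I*√806)/(43759 + 33537) = (-4205/4 + 2*I*√806)/77296 = (-4205/4 + 2*I*√806)*(1/77296) = -4205/309184 + I*√806/38648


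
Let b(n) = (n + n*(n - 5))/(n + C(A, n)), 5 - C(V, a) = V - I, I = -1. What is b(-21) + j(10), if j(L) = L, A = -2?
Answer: -25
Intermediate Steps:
C(V, a) = 4 - V (C(V, a) = 5 - (V - 1*(-1)) = 5 - (V + 1) = 5 - (1 + V) = 5 + (-1 - V) = 4 - V)
b(n) = (n + n*(-5 + n))/(6 + n) (b(n) = (n + n*(n - 5))/(n + (4 - 1*(-2))) = (n + n*(-5 + n))/(n + (4 + 2)) = (n + n*(-5 + n))/(n + 6) = (n + n*(-5 + n))/(6 + n))
b(-21) + j(10) = -21*(-4 - 21)/(6 - 21) + 10 = -21*(-25)/(-15) + 10 = -21*(-1/15)*(-25) + 10 = -35 + 10 = -25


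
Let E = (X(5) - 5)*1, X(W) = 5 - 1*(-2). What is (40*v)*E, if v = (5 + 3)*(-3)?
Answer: -1920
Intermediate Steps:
v = -24 (v = 8*(-3) = -24)
X(W) = 7 (X(W) = 5 + 2 = 7)
E = 2 (E = (7 - 5)*1 = 2*1 = 2)
(40*v)*E = (40*(-24))*2 = -960*2 = -1920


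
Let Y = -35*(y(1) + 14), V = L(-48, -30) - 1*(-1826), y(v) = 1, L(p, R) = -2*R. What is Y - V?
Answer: -2411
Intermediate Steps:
V = 1886 (V = -2*(-30) - 1*(-1826) = 60 + 1826 = 1886)
Y = -525 (Y = -35*(1 + 14) = -35*15 = -525)
Y - V = -525 - 1*1886 = -525 - 1886 = -2411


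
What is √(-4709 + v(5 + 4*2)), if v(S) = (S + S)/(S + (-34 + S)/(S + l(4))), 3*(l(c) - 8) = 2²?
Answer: 3*I*√21339785/202 ≈ 68.606*I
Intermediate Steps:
l(c) = 28/3 (l(c) = 8 + (⅓)*2² = 8 + (⅓)*4 = 8 + 4/3 = 28/3)
v(S) = 2*S/(S + (-34 + S)/(28/3 + S)) (v(S) = (S + S)/(S + (-34 + S)/(S + 28/3)) = (2*S)/(S + (-34 + S)/(28/3 + S)) = 2*S/(S + (-34 + S)/(28/3 + S)))
√(-4709 + v(5 + 4*2)) = √(-4709 + 2*(5 + 4*2)*(28 + 3*(5 + 4*2))/(-102 + 3*(5 + 4*2)² + 31*(5 + 4*2))) = √(-4709 + 2*(5 + 8)*(28 + 3*(5 + 8))/(-102 + 3*(5 + 8)² + 31*(5 + 8))) = √(-4709 + 2*13*(28 + 3*13)/(-102 + 3*13² + 31*13)) = √(-4709 + 2*13*(28 + 39)/(-102 + 3*169 + 403)) = √(-4709 + 2*13*67/(-102 + 507 + 403)) = √(-4709 + 2*13*67/808) = √(-4709 + 2*13*(1/808)*67) = √(-4709 + 871/404) = √(-1901565/404) = 3*I*√21339785/202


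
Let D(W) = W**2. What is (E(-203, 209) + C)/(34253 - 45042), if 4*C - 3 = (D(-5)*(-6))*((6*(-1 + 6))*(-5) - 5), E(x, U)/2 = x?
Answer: -21629/43156 ≈ -0.50118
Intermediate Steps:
E(x, U) = 2*x
C = 23253/4 (C = 3/4 + (((-5)**2*(-6))*((6*(-1 + 6))*(-5) - 5))/4 = 3/4 + ((25*(-6))*((6*5)*(-5) - 5))/4 = 3/4 + (-150*(30*(-5) - 5))/4 = 3/4 + (-150*(-150 - 5))/4 = 3/4 + (-150*(-155))/4 = 3/4 + (1/4)*23250 = 3/4 + 11625/2 = 23253/4 ≈ 5813.3)
(E(-203, 209) + C)/(34253 - 45042) = (2*(-203) + 23253/4)/(34253 - 45042) = (-406 + 23253/4)/(-10789) = (21629/4)*(-1/10789) = -21629/43156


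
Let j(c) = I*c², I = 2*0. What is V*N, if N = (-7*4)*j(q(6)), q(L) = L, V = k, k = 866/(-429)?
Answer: 0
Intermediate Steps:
k = -866/429 (k = 866*(-1/429) = -866/429 ≈ -2.0186)
V = -866/429 ≈ -2.0186
I = 0
j(c) = 0 (j(c) = 0*c² = 0)
N = 0 (N = -7*4*0 = -28*0 = 0)
V*N = -866/429*0 = 0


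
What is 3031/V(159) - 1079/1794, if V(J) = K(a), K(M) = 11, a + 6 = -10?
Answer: 417365/1518 ≈ 274.94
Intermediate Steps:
a = -16 (a = -6 - 10 = -16)
V(J) = 11
3031/V(159) - 1079/1794 = 3031/11 - 1079/1794 = 3031*(1/11) - 1079*1/1794 = 3031/11 - 83/138 = 417365/1518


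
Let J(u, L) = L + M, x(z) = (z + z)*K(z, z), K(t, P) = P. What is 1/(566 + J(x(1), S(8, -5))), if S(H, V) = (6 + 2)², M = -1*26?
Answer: 1/604 ≈ 0.0016556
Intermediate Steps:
x(z) = 2*z² (x(z) = (z + z)*z = (2*z)*z = 2*z²)
M = -26
S(H, V) = 64 (S(H, V) = 8² = 64)
J(u, L) = -26 + L (J(u, L) = L - 26 = -26 + L)
1/(566 + J(x(1), S(8, -5))) = 1/(566 + (-26 + 64)) = 1/(566 + 38) = 1/604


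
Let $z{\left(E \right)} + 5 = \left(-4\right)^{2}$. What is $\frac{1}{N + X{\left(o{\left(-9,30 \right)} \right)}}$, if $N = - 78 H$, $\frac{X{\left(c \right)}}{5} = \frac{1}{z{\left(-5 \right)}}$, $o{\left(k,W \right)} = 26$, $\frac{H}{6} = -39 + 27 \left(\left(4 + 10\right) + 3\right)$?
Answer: $- \frac{11}{2162155} \approx -5.0875 \cdot 10^{-6}$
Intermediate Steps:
$z{\left(E \right)} = 11$ ($z{\left(E \right)} = -5 + \left(-4\right)^{2} = -5 + 16 = 11$)
$H = 2520$ ($H = 6 \left(-39 + 27 \left(\left(4 + 10\right) + 3\right)\right) = 6 \left(-39 + 27 \left(14 + 3\right)\right) = 6 \left(-39 + 27 \cdot 17\right) = 6 \left(-39 + 459\right) = 6 \cdot 420 = 2520$)
$X{\left(c \right)} = \frac{5}{11}$
$N = -196560$ ($N = \left(-78\right) 2520 = -196560$)
$\frac{1}{N + X{\left(o{\left(-9,30 \right)} \right)}} = \frac{1}{-196560 + \frac{5}{11}} = \frac{1}{- \frac{2162155}{11}} = - \frac{11}{2162155}$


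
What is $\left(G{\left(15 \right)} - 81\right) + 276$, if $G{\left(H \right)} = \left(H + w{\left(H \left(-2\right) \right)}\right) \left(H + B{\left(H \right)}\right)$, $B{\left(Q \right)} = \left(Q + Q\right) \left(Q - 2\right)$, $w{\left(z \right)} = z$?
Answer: $-5880$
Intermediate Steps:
$B{\left(Q \right)} = 2 Q \left(-2 + Q\right)$
$G{\left(H \right)} = - H \left(H + 2 H \left(-2 + H\right)\right)$ ($G{\left(H \right)} = \left(H + H \left(-2\right)\right) \left(H + 2 H \left(-2 + H\right)\right) = \left(H - 2 H\right) \left(H + 2 H \left(-2 + H\right)\right) = - H \left(H + 2 H \left(-2 + H\right)\right)$)
$\left(G{\left(15 \right)} - 81\right) + 276 = \left(15^{2} \left(3 - 30\right) - 81\right) + 276 = \left(225 \left(3 - 30\right) - 81\right) + 276 = \left(225 \left(-27\right) - 81\right) + 276 = \left(-6075 - 81\right) + 276 = -6156 + 276 = -5880$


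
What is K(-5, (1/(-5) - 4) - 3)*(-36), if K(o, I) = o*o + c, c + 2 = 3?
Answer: -936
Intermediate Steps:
c = 1 (c = -2 + 3 = 1)
K(o, I) = 1 + o**2 (K(o, I) = o*o + 1 = o**2 + 1 = 1 + o**2)
K(-5, (1/(-5) - 4) - 3)*(-36) = (1 + (-5)**2)*(-36) = (1 + 25)*(-36) = 26*(-36) = -936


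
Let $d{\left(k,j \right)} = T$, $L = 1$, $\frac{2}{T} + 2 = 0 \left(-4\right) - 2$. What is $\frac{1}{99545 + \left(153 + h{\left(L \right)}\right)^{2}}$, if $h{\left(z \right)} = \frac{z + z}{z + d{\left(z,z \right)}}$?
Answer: $\frac{1}{124194} \approx 8.0519 \cdot 10^{-6}$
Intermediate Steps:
$T = - \frac{1}{2}$ ($T = \frac{2}{-2 + \left(0 \left(-4\right) - 2\right)} = \frac{2}{-2 + \left(0 - 2\right)} = \frac{2}{-2 - 2} = \frac{2}{-4} = 2 \left(- \frac{1}{4}\right) = - \frac{1}{2} \approx -0.5$)
$d{\left(k,j \right)} = - \frac{1}{2}$
$h{\left(z \right)} = \frac{2 z}{- \frac{1}{2} + z}$ ($h{\left(z \right)} = \frac{z + z}{z - \frac{1}{2}} = \frac{2 z}{- \frac{1}{2} + z}$)
$\frac{1}{99545 + \left(153 + h{\left(L \right)}\right)^{2}} = \frac{1}{99545 + \left(153 + 4 \cdot 1 \frac{1}{-1 + 2 \cdot 1}\right)^{2}} = \frac{1}{99545 + \left(153 + 4 \cdot 1 \frac{1}{-1 + 2}\right)^{2}} = \frac{1}{99545 + \left(153 + 4 \cdot 1 \cdot 1^{-1}\right)^{2}} = \frac{1}{99545 + \left(153 + 4 \cdot 1 \cdot 1\right)^{2}} = \frac{1}{99545 + \left(153 + 4\right)^{2}} = \frac{1}{99545 + 157^{2}} = \frac{1}{99545 + 24649} = \frac{1}{124194}$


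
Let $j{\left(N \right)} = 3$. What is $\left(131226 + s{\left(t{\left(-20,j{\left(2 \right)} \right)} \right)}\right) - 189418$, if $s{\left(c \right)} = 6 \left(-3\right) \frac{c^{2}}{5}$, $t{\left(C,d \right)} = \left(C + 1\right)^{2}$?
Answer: $- \frac{2636738}{5} \approx -5.2735 \cdot 10^{5}$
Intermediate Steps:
$t{\left(C,d \right)} = \left(1 + C\right)^{2}$
$s{\left(c \right)} = - \frac{18 c^{2}}{5}$ ($s{\left(c \right)} = - 18 c^{2} \cdot \frac{1}{5} = - 18 \frac{c^{2}}{5} = - \frac{18 c^{2}}{5}$)
$\left(131226 + s{\left(t{\left(-20,j{\left(2 \right)} \right)} \right)}\right) - 189418 = \left(131226 - \frac{18 \left(\left(1 - 20\right)^{2}\right)^{2}}{5}\right) - 189418 = \left(131226 - \frac{18 \left(\left(-19\right)^{2}\right)^{2}}{5}\right) - 189418 = \left(131226 - \frac{18 \cdot 361^{2}}{5}\right) - 189418 = \left(131226 - \frac{2345778}{5}\right) - 189418 = - \frac{1689648}{5} - 189418 = - \frac{2636738}{5}$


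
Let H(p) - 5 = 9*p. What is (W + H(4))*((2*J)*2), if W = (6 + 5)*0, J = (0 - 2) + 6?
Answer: 656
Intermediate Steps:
J = 4 (J = -2 + 6 = 4)
H(p) = 5 + 9*p
W = 0 (W = 11*0 = 0)
(W + H(4))*((2*J)*2) = (0 + (5 + 9*4))*((2*4)*2) = (0 + (5 + 36))*(8*2) = (0 + 41)*16 = 41*16 = 656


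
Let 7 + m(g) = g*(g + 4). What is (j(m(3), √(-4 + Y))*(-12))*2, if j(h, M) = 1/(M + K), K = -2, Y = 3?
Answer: 48/5 + 24*I/5 ≈ 9.6 + 4.8*I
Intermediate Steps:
m(g) = -7 + g*(4 + g) (m(g) = -7 + g*(g + 4) = -7 + g*(4 + g))
j(h, M) = 1/(-2 + M) (j(h, M) = 1/(M - 2) = 1/(-2 + M))
(j(m(3), √(-4 + Y))*(-12))*2 = (-12/(-2 + √(-4 + 3)))*2 = (-12/(-2 + √(-1)))*2 = (-12/(-2 + I))*2 = (((-2 - I)/5)*(-12))*2 = -12*(-2 - I)/5*2 = -24*(-2 - I)/5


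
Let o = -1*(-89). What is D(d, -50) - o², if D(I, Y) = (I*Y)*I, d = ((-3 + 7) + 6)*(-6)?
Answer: -187921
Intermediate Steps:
d = -60 (d = (4 + 6)*(-6) = 10*(-6) = -60)
D(I, Y) = Y*I²
o = 89
D(d, -50) - o² = -50*(-60)² - 1*89² = -50*3600 - 1*7921 = -180000 - 7921 = -187921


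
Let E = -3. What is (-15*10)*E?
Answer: 450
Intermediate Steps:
(-15*10)*E = -15*10*(-3) = -150*(-3) = 450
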